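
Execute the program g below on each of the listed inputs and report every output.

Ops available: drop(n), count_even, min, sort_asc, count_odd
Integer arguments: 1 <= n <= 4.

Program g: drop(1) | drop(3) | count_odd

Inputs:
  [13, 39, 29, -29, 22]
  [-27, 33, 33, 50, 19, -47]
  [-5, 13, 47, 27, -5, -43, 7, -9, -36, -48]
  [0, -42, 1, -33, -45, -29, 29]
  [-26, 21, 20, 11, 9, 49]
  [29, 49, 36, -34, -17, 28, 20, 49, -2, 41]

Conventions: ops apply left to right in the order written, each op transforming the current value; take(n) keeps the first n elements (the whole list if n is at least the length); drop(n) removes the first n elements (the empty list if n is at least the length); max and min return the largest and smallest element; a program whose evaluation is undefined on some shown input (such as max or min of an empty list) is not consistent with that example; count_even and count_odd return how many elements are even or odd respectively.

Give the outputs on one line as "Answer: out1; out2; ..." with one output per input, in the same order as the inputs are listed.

Execution, op by op:
  [13, 39, 29, -29, 22] -> [39, 29, -29, 22] -> [22] -> 0
  [-27, 33, 33, 50, 19, -47] -> [33, 33, 50, 19, -47] -> [19, -47] -> 2
  [-5, 13, 47, 27, -5, -43, 7, -9, -36, -48] -> [13, 47, 27, -5, -43, 7, -9, -36, -48] -> [-5, -43, 7, -9, -36, -48] -> 4
  [0, -42, 1, -33, -45, -29, 29] -> [-42, 1, -33, -45, -29, 29] -> [-45, -29, 29] -> 3
  [-26, 21, 20, 11, 9, 49] -> [21, 20, 11, 9, 49] -> [9, 49] -> 2
  [29, 49, 36, -34, -17, 28, 20, 49, -2, 41] -> [49, 36, -34, -17, 28, 20, 49, -2, 41] -> [-17, 28, 20, 49, -2, 41] -> 3

0; 2; 4; 3; 2; 3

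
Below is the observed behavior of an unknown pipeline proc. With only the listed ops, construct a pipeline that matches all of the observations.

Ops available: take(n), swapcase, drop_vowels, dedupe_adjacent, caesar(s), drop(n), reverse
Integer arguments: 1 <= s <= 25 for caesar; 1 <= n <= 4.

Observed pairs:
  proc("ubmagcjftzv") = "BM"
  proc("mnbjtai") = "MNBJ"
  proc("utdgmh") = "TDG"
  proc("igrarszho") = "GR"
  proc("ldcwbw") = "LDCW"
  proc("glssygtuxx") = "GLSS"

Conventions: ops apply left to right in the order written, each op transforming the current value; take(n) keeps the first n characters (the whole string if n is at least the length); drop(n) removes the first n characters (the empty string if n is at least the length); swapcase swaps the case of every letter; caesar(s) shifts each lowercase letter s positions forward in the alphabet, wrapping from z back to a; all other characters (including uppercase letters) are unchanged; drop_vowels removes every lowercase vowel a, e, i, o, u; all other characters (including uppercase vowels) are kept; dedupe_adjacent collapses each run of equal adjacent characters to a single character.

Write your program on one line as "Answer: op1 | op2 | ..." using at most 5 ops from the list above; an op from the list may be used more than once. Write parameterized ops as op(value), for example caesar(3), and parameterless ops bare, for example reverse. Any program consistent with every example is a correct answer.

take(4) | reverse | drop_vowels | swapcase | reverse

Check, running the answer program on each example:
  "ubmagcjftzv" -> "ubma" -> "ambu" -> "mb" -> "MB" -> "BM"
  "mnbjtai" -> "mnbj" -> "jbnm" -> "jbnm" -> "JBNM" -> "MNBJ"
  "utdgmh" -> "utdg" -> "gdtu" -> "gdt" -> "GDT" -> "TDG"
  "igrarszho" -> "igra" -> "argi" -> "rg" -> "RG" -> "GR"
  "ldcwbw" -> "ldcw" -> "wcdl" -> "wcdl" -> "WCDL" -> "LDCW"
  "glssygtuxx" -> "glss" -> "sslg" -> "sslg" -> "SSLG" -> "GLSS"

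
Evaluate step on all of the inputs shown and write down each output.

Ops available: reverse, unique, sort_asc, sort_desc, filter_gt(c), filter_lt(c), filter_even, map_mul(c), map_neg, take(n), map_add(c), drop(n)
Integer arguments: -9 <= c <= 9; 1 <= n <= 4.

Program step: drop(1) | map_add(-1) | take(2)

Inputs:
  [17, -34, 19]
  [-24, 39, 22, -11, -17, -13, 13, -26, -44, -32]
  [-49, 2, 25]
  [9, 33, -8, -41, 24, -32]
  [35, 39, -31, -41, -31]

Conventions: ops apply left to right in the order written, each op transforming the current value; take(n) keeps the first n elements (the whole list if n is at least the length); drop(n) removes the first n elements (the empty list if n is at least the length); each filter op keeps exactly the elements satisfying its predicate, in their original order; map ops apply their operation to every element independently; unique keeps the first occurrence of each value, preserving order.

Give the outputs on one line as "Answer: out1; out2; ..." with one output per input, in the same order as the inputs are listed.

[-35, 18]; [38, 21]; [1, 24]; [32, -9]; [38, -32]

Execution, op by op:
  [17, -34, 19] -> [-34, 19] -> [-35, 18] -> [-35, 18]
  [-24, 39, 22, -11, -17, -13, 13, -26, -44, -32] -> [39, 22, -11, -17, -13, 13, -26, -44, -32] -> [38, 21, -12, -18, -14, 12, -27, -45, -33] -> [38, 21]
  [-49, 2, 25] -> [2, 25] -> [1, 24] -> [1, 24]
  [9, 33, -8, -41, 24, -32] -> [33, -8, -41, 24, -32] -> [32, -9, -42, 23, -33] -> [32, -9]
  [35, 39, -31, -41, -31] -> [39, -31, -41, -31] -> [38, -32, -42, -32] -> [38, -32]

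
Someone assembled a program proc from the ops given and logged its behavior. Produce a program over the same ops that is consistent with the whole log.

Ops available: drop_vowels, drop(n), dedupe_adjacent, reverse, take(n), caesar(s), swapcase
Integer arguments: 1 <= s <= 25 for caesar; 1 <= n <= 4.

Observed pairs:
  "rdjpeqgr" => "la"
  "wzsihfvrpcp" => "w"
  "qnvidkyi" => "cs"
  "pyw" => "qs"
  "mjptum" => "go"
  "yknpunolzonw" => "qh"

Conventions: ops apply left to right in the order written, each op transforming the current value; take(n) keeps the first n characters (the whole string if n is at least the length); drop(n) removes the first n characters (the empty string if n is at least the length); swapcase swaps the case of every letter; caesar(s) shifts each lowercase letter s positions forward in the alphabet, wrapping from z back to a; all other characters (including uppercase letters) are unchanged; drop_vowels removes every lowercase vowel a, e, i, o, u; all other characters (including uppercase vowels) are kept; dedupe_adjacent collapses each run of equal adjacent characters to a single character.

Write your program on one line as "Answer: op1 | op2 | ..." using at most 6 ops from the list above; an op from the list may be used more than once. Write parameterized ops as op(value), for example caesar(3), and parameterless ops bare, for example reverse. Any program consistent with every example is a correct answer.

reverse | caesar(15) | take(2) | drop_vowels | caesar(5)

Check, running the answer program on each example:
  "rdjpeqgr" -> "rgqepjdr" -> "gvfteysg" -> "gv" -> "gv" -> "la"
  "wzsihfvrpcp" -> "pcprvfhiszw" -> "eregkuwxhol" -> "er" -> "r" -> "w"
  "qnvidkyi" -> "iykdivnq" -> "xnzsxkcf" -> "xn" -> "xn" -> "cs"
  "pyw" -> "wyp" -> "lne" -> "ln" -> "ln" -> "qs"
  "mjptum" -> "mutpjm" -> "bjieyb" -> "bj" -> "bj" -> "go"
  "yknpunolzonw" -> "wnozlonupnky" -> "lcdoadcjeczn" -> "lc" -> "lc" -> "qh"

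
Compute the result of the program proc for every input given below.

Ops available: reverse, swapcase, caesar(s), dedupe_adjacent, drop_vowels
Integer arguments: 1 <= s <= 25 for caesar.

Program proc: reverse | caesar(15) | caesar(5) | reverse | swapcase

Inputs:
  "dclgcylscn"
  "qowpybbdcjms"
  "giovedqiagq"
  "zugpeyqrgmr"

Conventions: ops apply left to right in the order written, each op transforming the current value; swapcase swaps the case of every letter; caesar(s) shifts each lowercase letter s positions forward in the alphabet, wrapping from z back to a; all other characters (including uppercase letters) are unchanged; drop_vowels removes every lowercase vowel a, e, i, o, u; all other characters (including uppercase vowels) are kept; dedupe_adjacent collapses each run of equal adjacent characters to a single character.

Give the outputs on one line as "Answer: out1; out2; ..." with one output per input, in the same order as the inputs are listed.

Execution, op by op:
  "dclgcylscn" -> "ncslycglcd" -> "crhanrvars" -> "hwmfswafwx" -> "xwfawsfmwh" -> "XWFAWSFMWH"
  "qowpybbdcjms" -> "smjcdbbypwoq" -> "hbyrsqqneldf" -> "mgdwxvvsjqik" -> "kiqjsvvxwdgm" -> "KIQJSVVXWDGM"
  "giovedqiagq" -> "qgaiqdevoig" -> "fvpxfstkdxv" -> "kauckxypica" -> "acipyxkcuak" -> "ACIPYXKCUAK"
  "zugpeyqrgmr" -> "rmgrqyepguz" -> "gbvgfntevjo" -> "lgalksyjaot" -> "toajysklagl" -> "TOAJYSKLAGL"

"XWFAWSFMWH"; "KIQJSVVXWDGM"; "ACIPYXKCUAK"; "TOAJYSKLAGL"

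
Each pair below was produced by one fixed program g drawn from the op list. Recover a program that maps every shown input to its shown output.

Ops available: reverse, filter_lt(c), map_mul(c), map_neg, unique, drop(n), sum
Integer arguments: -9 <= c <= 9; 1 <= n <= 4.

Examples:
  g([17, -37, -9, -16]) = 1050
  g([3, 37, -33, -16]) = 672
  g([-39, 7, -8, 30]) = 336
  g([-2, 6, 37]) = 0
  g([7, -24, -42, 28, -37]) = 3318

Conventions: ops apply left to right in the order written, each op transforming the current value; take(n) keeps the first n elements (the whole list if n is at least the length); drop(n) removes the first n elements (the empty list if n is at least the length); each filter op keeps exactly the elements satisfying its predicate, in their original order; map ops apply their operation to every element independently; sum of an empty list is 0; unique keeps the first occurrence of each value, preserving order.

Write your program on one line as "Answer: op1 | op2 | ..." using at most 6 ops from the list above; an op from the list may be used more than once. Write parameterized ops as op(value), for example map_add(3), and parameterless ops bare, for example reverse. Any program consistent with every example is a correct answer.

filter_lt(1) | map_mul(7) | map_mul(-6) | drop(1) | sum

Check, running the answer program on each example:
  [17, -37, -9, -16] -> [-37, -9, -16] -> [-259, -63, -112] -> [1554, 378, 672] -> [378, 672] -> 1050
  [3, 37, -33, -16] -> [-33, -16] -> [-231, -112] -> [1386, 672] -> [672] -> 672
  [-39, 7, -8, 30] -> [-39, -8] -> [-273, -56] -> [1638, 336] -> [336] -> 336
  [-2, 6, 37] -> [-2] -> [-14] -> [84] -> [] -> 0
  [7, -24, -42, 28, -37] -> [-24, -42, -37] -> [-168, -294, -259] -> [1008, 1764, 1554] -> [1764, 1554] -> 3318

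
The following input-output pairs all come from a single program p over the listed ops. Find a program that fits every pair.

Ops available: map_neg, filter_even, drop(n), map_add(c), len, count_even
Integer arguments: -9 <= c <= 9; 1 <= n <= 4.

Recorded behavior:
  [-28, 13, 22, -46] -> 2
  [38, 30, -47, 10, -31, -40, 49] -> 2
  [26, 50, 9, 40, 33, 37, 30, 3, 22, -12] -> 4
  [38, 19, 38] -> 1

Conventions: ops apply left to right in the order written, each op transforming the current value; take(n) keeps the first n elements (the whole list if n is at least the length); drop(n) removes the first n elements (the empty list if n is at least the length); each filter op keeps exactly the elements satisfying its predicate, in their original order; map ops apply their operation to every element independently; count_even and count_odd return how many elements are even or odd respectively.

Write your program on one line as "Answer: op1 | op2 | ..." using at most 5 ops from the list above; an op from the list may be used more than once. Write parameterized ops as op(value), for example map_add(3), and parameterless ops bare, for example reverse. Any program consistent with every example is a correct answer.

drop(2) | filter_even | map_add(-5) | len

Check, running the answer program on each example:
  [-28, 13, 22, -46] -> [22, -46] -> [22, -46] -> [17, -51] -> 2
  [38, 30, -47, 10, -31, -40, 49] -> [-47, 10, -31, -40, 49] -> [10, -40] -> [5, -45] -> 2
  [26, 50, 9, 40, 33, 37, 30, 3, 22, -12] -> [9, 40, 33, 37, 30, 3, 22, -12] -> [40, 30, 22, -12] -> [35, 25, 17, -17] -> 4
  [38, 19, 38] -> [38] -> [38] -> [33] -> 1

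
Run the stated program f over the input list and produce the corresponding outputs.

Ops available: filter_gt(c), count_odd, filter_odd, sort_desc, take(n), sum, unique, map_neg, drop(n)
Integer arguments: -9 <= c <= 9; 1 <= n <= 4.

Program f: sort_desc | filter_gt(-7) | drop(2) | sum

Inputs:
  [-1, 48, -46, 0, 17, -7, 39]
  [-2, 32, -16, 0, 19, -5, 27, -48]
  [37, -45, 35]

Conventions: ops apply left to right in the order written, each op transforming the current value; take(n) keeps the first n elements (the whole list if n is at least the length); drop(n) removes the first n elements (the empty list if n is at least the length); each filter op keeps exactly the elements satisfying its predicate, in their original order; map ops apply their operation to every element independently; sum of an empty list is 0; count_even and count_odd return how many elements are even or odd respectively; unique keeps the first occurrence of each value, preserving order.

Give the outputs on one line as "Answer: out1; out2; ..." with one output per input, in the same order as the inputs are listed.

Execution, op by op:
  [-1, 48, -46, 0, 17, -7, 39] -> [48, 39, 17, 0, -1, -7, -46] -> [48, 39, 17, 0, -1] -> [17, 0, -1] -> 16
  [-2, 32, -16, 0, 19, -5, 27, -48] -> [32, 27, 19, 0, -2, -5, -16, -48] -> [32, 27, 19, 0, -2, -5] -> [19, 0, -2, -5] -> 12
  [37, -45, 35] -> [37, 35, -45] -> [37, 35] -> [] -> 0

16; 12; 0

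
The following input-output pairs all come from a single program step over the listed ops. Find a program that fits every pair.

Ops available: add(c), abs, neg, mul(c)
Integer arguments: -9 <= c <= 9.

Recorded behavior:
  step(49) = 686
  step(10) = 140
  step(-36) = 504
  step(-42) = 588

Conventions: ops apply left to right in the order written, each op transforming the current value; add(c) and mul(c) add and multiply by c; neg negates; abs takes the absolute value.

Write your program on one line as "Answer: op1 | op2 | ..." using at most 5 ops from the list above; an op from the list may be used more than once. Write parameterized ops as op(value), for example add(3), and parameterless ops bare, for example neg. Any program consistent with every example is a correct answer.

mul(2) | mul(-1) | abs | mul(7)

Check, running the answer program on each example:
  49 -> 98 -> -98 -> 98 -> 686
  10 -> 20 -> -20 -> 20 -> 140
  -36 -> -72 -> 72 -> 72 -> 504
  -42 -> -84 -> 84 -> 84 -> 588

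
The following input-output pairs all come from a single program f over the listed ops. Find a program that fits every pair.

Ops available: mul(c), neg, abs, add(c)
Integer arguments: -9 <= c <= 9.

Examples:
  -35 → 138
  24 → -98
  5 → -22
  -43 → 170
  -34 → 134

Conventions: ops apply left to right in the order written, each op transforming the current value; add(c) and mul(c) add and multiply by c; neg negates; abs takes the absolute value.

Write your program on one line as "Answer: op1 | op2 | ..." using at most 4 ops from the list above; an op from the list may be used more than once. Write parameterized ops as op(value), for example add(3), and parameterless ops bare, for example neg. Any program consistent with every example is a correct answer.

mul(4) | add(2) | neg

Check, running the answer program on each example:
  -35 -> -140 -> -138 -> 138
  24 -> 96 -> 98 -> -98
  5 -> 20 -> 22 -> -22
  -43 -> -172 -> -170 -> 170
  -34 -> -136 -> -134 -> 134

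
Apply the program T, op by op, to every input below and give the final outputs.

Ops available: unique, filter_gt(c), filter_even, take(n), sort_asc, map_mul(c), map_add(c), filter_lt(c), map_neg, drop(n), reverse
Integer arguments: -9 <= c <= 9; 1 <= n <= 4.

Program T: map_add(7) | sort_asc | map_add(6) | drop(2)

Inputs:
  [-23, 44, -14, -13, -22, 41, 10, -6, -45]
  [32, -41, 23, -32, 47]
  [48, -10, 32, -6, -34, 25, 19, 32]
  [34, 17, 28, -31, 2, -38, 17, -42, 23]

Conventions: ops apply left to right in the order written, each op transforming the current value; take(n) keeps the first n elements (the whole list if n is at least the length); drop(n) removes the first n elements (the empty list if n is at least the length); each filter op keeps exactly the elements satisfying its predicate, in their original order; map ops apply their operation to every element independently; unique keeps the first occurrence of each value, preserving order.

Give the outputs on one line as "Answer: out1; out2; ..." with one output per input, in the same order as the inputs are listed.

Execution, op by op:
  [-23, 44, -14, -13, -22, 41, 10, -6, -45] -> [-16, 51, -7, -6, -15, 48, 17, 1, -38] -> [-38, -16, -15, -7, -6, 1, 17, 48, 51] -> [-32, -10, -9, -1, 0, 7, 23, 54, 57] -> [-9, -1, 0, 7, 23, 54, 57]
  [32, -41, 23, -32, 47] -> [39, -34, 30, -25, 54] -> [-34, -25, 30, 39, 54] -> [-28, -19, 36, 45, 60] -> [36, 45, 60]
  [48, -10, 32, -6, -34, 25, 19, 32] -> [55, -3, 39, 1, -27, 32, 26, 39] -> [-27, -3, 1, 26, 32, 39, 39, 55] -> [-21, 3, 7, 32, 38, 45, 45, 61] -> [7, 32, 38, 45, 45, 61]
  [34, 17, 28, -31, 2, -38, 17, -42, 23] -> [41, 24, 35, -24, 9, -31, 24, -35, 30] -> [-35, -31, -24, 9, 24, 24, 30, 35, 41] -> [-29, -25, -18, 15, 30, 30, 36, 41, 47] -> [-18, 15, 30, 30, 36, 41, 47]

[-9, -1, 0, 7, 23, 54, 57]; [36, 45, 60]; [7, 32, 38, 45, 45, 61]; [-18, 15, 30, 30, 36, 41, 47]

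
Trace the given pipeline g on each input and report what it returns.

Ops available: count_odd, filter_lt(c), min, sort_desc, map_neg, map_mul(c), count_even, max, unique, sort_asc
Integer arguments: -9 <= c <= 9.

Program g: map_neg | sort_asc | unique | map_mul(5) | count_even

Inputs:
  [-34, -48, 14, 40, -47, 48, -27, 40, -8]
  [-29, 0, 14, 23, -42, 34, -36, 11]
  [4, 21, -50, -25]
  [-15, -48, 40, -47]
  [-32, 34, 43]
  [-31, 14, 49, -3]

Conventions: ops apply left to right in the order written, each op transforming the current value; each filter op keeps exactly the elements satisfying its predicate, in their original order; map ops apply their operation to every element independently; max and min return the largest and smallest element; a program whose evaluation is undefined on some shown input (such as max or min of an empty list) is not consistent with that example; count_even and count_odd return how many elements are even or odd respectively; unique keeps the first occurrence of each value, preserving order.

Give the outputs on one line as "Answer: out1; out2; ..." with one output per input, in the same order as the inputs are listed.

Execution, op by op:
  [-34, -48, 14, 40, -47, 48, -27, 40, -8] -> [34, 48, -14, -40, 47, -48, 27, -40, 8] -> [-48, -40, -40, -14, 8, 27, 34, 47, 48] -> [-48, -40, -14, 8, 27, 34, 47, 48] -> [-240, -200, -70, 40, 135, 170, 235, 240] -> 6
  [-29, 0, 14, 23, -42, 34, -36, 11] -> [29, 0, -14, -23, 42, -34, 36, -11] -> [-34, -23, -14, -11, 0, 29, 36, 42] -> [-34, -23, -14, -11, 0, 29, 36, 42] -> [-170, -115, -70, -55, 0, 145, 180, 210] -> 5
  [4, 21, -50, -25] -> [-4, -21, 50, 25] -> [-21, -4, 25, 50] -> [-21, -4, 25, 50] -> [-105, -20, 125, 250] -> 2
  [-15, -48, 40, -47] -> [15, 48, -40, 47] -> [-40, 15, 47, 48] -> [-40, 15, 47, 48] -> [-200, 75, 235, 240] -> 2
  [-32, 34, 43] -> [32, -34, -43] -> [-43, -34, 32] -> [-43, -34, 32] -> [-215, -170, 160] -> 2
  [-31, 14, 49, -3] -> [31, -14, -49, 3] -> [-49, -14, 3, 31] -> [-49, -14, 3, 31] -> [-245, -70, 15, 155] -> 1

6; 5; 2; 2; 2; 1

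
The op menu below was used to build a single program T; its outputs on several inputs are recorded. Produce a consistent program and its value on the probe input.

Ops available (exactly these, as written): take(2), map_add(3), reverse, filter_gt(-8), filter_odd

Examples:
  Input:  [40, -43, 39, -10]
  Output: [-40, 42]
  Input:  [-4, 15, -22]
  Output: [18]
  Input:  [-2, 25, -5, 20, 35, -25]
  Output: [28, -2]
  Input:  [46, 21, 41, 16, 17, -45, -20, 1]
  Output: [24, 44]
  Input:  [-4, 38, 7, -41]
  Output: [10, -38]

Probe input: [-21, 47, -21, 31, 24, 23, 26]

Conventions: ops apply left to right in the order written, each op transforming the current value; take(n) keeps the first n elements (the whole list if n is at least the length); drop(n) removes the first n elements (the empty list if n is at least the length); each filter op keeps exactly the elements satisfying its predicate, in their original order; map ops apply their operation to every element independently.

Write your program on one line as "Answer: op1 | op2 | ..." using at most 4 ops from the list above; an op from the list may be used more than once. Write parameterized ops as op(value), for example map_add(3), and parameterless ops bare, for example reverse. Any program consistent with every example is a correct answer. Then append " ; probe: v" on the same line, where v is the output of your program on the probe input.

filter_odd | map_add(3) | take(2) ; probe: [-18, 50]

Check, running the answer program on each example:
  [40, -43, 39, -10] -> [-43, 39] -> [-40, 42] -> [-40, 42]
  [-4, 15, -22] -> [15] -> [18] -> [18]
  [-2, 25, -5, 20, 35, -25] -> [25, -5, 35, -25] -> [28, -2, 38, -22] -> [28, -2]
  [46, 21, 41, 16, 17, -45, -20, 1] -> [21, 41, 17, -45, 1] -> [24, 44, 20, -42, 4] -> [24, 44]
  [-4, 38, 7, -41] -> [7, -41] -> [10, -38] -> [10, -38]
  probe: [-21, 47, -21, 31, 24, 23, 26] -> [-21, 47, -21, 31, 23] -> [-18, 50, -18, 34, 26] -> [-18, 50]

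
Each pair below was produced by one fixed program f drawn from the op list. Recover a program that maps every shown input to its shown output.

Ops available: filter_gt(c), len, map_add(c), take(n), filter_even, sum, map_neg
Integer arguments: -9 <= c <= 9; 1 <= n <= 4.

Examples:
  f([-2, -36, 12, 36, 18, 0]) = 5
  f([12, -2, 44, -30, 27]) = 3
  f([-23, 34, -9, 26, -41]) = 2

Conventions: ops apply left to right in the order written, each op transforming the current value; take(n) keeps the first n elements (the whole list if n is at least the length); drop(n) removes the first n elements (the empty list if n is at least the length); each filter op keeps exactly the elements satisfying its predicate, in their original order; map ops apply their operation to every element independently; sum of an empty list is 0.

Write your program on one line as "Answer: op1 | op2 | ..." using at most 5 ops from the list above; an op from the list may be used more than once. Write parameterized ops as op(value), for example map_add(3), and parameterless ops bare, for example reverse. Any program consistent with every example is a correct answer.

filter_gt(-7) | filter_even | map_neg | len

Check, running the answer program on each example:
  [-2, -36, 12, 36, 18, 0] -> [-2, 12, 36, 18, 0] -> [-2, 12, 36, 18, 0] -> [2, -12, -36, -18, 0] -> 5
  [12, -2, 44, -30, 27] -> [12, -2, 44, 27] -> [12, -2, 44] -> [-12, 2, -44] -> 3
  [-23, 34, -9, 26, -41] -> [34, 26] -> [34, 26] -> [-34, -26] -> 2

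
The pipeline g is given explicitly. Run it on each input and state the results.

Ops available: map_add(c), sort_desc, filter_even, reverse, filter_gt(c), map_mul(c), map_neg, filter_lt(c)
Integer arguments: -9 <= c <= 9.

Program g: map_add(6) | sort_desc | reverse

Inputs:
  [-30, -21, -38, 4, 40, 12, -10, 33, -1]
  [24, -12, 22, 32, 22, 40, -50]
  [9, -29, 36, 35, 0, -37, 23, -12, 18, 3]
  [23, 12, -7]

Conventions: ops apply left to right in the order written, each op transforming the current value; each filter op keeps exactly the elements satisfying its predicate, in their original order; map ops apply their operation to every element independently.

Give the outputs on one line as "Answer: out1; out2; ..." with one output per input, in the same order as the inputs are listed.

[-32, -24, -15, -4, 5, 10, 18, 39, 46]; [-44, -6, 28, 28, 30, 38, 46]; [-31, -23, -6, 6, 9, 15, 24, 29, 41, 42]; [-1, 18, 29]

Execution, op by op:
  [-30, -21, -38, 4, 40, 12, -10, 33, -1] -> [-24, -15, -32, 10, 46, 18, -4, 39, 5] -> [46, 39, 18, 10, 5, -4, -15, -24, -32] -> [-32, -24, -15, -4, 5, 10, 18, 39, 46]
  [24, -12, 22, 32, 22, 40, -50] -> [30, -6, 28, 38, 28, 46, -44] -> [46, 38, 30, 28, 28, -6, -44] -> [-44, -6, 28, 28, 30, 38, 46]
  [9, -29, 36, 35, 0, -37, 23, -12, 18, 3] -> [15, -23, 42, 41, 6, -31, 29, -6, 24, 9] -> [42, 41, 29, 24, 15, 9, 6, -6, -23, -31] -> [-31, -23, -6, 6, 9, 15, 24, 29, 41, 42]
  [23, 12, -7] -> [29, 18, -1] -> [29, 18, -1] -> [-1, 18, 29]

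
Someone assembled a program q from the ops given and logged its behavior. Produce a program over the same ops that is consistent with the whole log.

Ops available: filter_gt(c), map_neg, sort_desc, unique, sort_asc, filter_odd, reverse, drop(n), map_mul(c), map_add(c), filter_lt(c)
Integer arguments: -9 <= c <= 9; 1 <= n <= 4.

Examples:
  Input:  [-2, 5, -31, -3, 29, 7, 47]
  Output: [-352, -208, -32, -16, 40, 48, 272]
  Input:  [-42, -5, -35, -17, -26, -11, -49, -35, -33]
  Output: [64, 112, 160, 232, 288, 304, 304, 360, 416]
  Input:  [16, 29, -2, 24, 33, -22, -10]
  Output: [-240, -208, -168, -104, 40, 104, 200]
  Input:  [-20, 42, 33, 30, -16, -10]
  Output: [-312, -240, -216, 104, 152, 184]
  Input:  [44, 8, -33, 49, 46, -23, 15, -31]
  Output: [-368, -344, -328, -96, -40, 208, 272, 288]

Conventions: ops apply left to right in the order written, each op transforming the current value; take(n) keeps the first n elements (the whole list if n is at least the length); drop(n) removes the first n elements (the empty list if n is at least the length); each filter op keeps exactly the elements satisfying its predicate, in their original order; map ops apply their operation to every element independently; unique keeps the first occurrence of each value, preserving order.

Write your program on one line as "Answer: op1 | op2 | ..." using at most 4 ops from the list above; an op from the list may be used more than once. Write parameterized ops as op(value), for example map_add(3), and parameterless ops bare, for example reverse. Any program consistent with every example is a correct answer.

map_add(-3) | sort_asc | reverse | map_mul(-8)

Check, running the answer program on each example:
  [-2, 5, -31, -3, 29, 7, 47] -> [-5, 2, -34, -6, 26, 4, 44] -> [-34, -6, -5, 2, 4, 26, 44] -> [44, 26, 4, 2, -5, -6, -34] -> [-352, -208, -32, -16, 40, 48, 272]
  [-42, -5, -35, -17, -26, -11, -49, -35, -33] -> [-45, -8, -38, -20, -29, -14, -52, -38, -36] -> [-52, -45, -38, -38, -36, -29, -20, -14, -8] -> [-8, -14, -20, -29, -36, -38, -38, -45, -52] -> [64, 112, 160, 232, 288, 304, 304, 360, 416]
  [16, 29, -2, 24, 33, -22, -10] -> [13, 26, -5, 21, 30, -25, -13] -> [-25, -13, -5, 13, 21, 26, 30] -> [30, 26, 21, 13, -5, -13, -25] -> [-240, -208, -168, -104, 40, 104, 200]
  [-20, 42, 33, 30, -16, -10] -> [-23, 39, 30, 27, -19, -13] -> [-23, -19, -13, 27, 30, 39] -> [39, 30, 27, -13, -19, -23] -> [-312, -240, -216, 104, 152, 184]
  [44, 8, -33, 49, 46, -23, 15, -31] -> [41, 5, -36, 46, 43, -26, 12, -34] -> [-36, -34, -26, 5, 12, 41, 43, 46] -> [46, 43, 41, 12, 5, -26, -34, -36] -> [-368, -344, -328, -96, -40, 208, 272, 288]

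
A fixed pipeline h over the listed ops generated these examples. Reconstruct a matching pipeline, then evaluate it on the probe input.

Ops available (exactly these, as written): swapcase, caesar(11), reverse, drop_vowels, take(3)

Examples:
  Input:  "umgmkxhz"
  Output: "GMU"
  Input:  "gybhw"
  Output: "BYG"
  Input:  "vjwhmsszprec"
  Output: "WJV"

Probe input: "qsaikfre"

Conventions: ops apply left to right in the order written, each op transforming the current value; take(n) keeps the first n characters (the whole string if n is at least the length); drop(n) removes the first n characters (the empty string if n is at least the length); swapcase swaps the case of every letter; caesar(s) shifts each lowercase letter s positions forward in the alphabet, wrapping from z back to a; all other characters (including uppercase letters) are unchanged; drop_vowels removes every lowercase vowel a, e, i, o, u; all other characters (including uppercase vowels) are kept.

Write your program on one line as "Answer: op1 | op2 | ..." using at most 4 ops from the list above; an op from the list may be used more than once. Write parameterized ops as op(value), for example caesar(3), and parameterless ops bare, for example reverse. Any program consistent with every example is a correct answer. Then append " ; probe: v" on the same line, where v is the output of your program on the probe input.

take(3) | swapcase | reverse ; probe: "ASQ"

Check, running the answer program on each example:
  "umgmkxhz" -> "umg" -> "UMG" -> "GMU"
  "gybhw" -> "gyb" -> "GYB" -> "BYG"
  "vjwhmsszprec" -> "vjw" -> "VJW" -> "WJV"
  probe: "qsaikfre" -> "qsa" -> "QSA" -> "ASQ"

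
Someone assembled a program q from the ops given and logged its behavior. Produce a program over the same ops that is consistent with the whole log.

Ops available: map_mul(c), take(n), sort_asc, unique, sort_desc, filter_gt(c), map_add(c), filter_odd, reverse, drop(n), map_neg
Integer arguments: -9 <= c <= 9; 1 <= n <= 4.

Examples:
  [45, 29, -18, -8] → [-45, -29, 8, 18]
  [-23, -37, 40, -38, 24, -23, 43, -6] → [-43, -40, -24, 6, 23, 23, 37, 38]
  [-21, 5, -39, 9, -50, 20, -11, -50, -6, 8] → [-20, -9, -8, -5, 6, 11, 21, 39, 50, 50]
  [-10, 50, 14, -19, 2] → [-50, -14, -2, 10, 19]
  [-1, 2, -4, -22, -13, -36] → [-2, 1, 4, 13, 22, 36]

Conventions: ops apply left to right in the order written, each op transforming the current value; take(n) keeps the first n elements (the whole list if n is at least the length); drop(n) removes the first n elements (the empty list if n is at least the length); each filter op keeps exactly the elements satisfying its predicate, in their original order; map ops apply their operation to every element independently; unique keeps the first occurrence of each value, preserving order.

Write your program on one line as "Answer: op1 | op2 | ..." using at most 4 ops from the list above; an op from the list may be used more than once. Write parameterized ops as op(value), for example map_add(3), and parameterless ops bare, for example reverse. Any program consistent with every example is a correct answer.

map_neg | reverse | sort_asc

Check, running the answer program on each example:
  [45, 29, -18, -8] -> [-45, -29, 18, 8] -> [8, 18, -29, -45] -> [-45, -29, 8, 18]
  [-23, -37, 40, -38, 24, -23, 43, -6] -> [23, 37, -40, 38, -24, 23, -43, 6] -> [6, -43, 23, -24, 38, -40, 37, 23] -> [-43, -40, -24, 6, 23, 23, 37, 38]
  [-21, 5, -39, 9, -50, 20, -11, -50, -6, 8] -> [21, -5, 39, -9, 50, -20, 11, 50, 6, -8] -> [-8, 6, 50, 11, -20, 50, -9, 39, -5, 21] -> [-20, -9, -8, -5, 6, 11, 21, 39, 50, 50]
  [-10, 50, 14, -19, 2] -> [10, -50, -14, 19, -2] -> [-2, 19, -14, -50, 10] -> [-50, -14, -2, 10, 19]
  [-1, 2, -4, -22, -13, -36] -> [1, -2, 4, 22, 13, 36] -> [36, 13, 22, 4, -2, 1] -> [-2, 1, 4, 13, 22, 36]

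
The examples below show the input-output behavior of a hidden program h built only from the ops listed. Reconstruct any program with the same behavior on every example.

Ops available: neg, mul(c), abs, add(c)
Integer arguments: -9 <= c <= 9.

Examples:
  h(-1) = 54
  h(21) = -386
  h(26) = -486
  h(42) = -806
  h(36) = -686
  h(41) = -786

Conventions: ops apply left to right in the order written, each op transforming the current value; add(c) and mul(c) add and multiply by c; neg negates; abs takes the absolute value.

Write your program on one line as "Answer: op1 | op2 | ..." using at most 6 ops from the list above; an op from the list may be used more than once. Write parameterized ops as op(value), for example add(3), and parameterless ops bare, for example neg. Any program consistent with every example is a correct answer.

mul(4) | add(-6) | mul(-5) | add(5) | add(-1)

Check, running the answer program on each example:
  -1 -> -4 -> -10 -> 50 -> 55 -> 54
  21 -> 84 -> 78 -> -390 -> -385 -> -386
  26 -> 104 -> 98 -> -490 -> -485 -> -486
  42 -> 168 -> 162 -> -810 -> -805 -> -806
  36 -> 144 -> 138 -> -690 -> -685 -> -686
  41 -> 164 -> 158 -> -790 -> -785 -> -786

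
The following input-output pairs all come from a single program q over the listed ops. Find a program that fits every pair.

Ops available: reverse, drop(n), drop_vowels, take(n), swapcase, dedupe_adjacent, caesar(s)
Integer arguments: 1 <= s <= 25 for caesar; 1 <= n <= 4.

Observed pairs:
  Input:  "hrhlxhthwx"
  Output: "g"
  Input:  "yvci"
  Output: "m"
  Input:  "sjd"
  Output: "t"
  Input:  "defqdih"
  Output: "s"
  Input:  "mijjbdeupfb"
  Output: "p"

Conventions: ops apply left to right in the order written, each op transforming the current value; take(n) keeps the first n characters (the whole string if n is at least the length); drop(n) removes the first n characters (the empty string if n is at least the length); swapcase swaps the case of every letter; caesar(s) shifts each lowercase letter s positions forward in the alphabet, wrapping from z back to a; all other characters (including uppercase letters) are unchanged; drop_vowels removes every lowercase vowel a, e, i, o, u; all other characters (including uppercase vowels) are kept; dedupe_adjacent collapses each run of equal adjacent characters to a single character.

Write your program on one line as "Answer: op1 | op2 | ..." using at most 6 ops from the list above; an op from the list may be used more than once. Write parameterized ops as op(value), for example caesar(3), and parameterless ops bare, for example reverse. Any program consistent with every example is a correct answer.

caesar(9) | reverse | caesar(1) | take(2) | drop(1)

Check, running the answer program on each example:
  "hrhlxhthwx" -> "qaqugqcqfg" -> "gfqcqguqaq" -> "hgrdrhvrbr" -> "hg" -> "g"
  "yvci" -> "helr" -> "rleh" -> "smfi" -> "sm" -> "m"
  "sjd" -> "bsm" -> "msb" -> "ntc" -> "nt" -> "t"
  "defqdih" -> "mnozmrq" -> "qrmzonm" -> "rsnapon" -> "rs" -> "s"
  "mijjbdeupfb" -> "vrsskmndyok" -> "koydnmkssrv" -> "lpzeonlttsw" -> "lp" -> "p"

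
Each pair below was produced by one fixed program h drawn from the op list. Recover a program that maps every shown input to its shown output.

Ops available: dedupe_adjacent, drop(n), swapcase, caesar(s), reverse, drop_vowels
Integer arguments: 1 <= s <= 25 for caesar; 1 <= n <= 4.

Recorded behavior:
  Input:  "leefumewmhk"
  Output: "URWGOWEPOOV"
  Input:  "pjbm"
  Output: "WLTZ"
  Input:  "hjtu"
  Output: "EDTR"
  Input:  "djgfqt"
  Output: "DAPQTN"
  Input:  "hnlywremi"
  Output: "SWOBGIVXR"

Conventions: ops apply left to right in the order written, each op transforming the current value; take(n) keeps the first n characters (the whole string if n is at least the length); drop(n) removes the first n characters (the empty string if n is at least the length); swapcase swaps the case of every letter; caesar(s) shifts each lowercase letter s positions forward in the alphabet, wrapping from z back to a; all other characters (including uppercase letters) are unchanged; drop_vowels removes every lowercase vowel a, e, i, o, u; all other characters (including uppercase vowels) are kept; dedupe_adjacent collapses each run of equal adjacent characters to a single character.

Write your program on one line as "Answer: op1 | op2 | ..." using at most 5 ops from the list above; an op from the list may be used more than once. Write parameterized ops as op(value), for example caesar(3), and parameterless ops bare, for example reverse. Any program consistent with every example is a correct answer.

caesar(13) | reverse | caesar(23) | swapcase

Check, running the answer program on each example:
  "leefumewmhk" -> "yrrshzrjzux" -> "xuzjrzhsrry" -> "urwgowepoov" -> "URWGOWEPOOV"
  "pjbm" -> "cwoz" -> "zowc" -> "wltz" -> "WLTZ"
  "hjtu" -> "uwgh" -> "hgwu" -> "edtr" -> "EDTR"
  "djgfqt" -> "qwtsdg" -> "gdstwq" -> "dapqtn" -> "DAPQTN"
  "hnlywremi" -> "uayljerzv" -> "vzrejlyau" -> "swobgivxr" -> "SWOBGIVXR"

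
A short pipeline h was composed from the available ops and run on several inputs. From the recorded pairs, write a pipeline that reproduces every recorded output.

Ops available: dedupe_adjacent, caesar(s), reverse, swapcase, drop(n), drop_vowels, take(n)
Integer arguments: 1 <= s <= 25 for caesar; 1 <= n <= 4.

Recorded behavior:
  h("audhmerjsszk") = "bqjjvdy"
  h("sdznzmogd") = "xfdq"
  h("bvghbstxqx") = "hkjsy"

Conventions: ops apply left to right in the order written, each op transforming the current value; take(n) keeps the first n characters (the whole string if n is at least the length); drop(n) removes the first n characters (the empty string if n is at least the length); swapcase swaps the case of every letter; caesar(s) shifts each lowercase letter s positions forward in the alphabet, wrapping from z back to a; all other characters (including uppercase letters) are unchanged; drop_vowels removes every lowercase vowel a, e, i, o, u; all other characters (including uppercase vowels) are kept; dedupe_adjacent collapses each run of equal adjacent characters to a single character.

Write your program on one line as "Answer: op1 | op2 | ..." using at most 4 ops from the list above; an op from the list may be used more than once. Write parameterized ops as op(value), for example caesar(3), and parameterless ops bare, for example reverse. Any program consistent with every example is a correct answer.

caesar(17) | drop(3) | drop_vowels | reverse

Check, running the answer program on each example:
  "audhmerjsszk" -> "rluydviajjqb" -> "ydviajjqb" -> "ydvjjqb" -> "bqjjvdy"
  "sdznzmogd" -> "juqeqdfxu" -> "eqdfxu" -> "qdfx" -> "xfdq"
  "bvghbstxqx" -> "smxysjkoho" -> "ysjkoho" -> "ysjkh" -> "hkjsy"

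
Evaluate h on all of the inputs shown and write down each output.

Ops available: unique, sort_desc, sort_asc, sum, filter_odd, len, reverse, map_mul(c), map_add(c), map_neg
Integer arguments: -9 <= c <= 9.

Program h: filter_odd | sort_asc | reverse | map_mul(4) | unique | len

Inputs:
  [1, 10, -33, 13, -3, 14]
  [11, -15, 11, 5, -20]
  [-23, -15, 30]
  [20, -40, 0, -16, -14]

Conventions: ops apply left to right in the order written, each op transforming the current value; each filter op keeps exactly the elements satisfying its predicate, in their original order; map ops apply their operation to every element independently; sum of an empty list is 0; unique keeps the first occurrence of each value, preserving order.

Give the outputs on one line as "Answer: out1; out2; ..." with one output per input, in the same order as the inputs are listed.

4; 3; 2; 0

Execution, op by op:
  [1, 10, -33, 13, -3, 14] -> [1, -33, 13, -3] -> [-33, -3, 1, 13] -> [13, 1, -3, -33] -> [52, 4, -12, -132] -> [52, 4, -12, -132] -> 4
  [11, -15, 11, 5, -20] -> [11, -15, 11, 5] -> [-15, 5, 11, 11] -> [11, 11, 5, -15] -> [44, 44, 20, -60] -> [44, 20, -60] -> 3
  [-23, -15, 30] -> [-23, -15] -> [-23, -15] -> [-15, -23] -> [-60, -92] -> [-60, -92] -> 2
  [20, -40, 0, -16, -14] -> [] -> [] -> [] -> [] -> [] -> 0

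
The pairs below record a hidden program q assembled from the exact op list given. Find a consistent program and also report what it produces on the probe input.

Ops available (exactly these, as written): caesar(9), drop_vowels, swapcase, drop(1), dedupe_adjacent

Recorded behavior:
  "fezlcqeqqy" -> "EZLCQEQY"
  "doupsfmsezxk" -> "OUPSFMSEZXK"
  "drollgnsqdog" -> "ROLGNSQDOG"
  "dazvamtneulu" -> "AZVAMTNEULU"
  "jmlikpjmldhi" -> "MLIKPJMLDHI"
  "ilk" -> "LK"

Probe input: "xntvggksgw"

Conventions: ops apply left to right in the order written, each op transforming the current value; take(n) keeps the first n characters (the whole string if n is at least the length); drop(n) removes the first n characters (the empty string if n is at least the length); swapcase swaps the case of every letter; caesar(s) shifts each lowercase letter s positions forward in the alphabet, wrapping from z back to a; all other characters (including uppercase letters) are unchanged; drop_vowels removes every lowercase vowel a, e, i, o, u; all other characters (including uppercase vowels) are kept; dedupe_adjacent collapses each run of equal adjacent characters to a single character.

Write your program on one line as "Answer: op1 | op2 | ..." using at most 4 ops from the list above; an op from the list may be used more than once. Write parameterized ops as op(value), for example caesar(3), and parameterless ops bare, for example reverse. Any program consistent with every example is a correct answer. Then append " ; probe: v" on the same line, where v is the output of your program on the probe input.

drop(1) | dedupe_adjacent | swapcase ; probe: "NTVGKSGW"

Check, running the answer program on each example:
  "fezlcqeqqy" -> "ezlcqeqqy" -> "ezlcqeqy" -> "EZLCQEQY"
  "doupsfmsezxk" -> "oupsfmsezxk" -> "oupsfmsezxk" -> "OUPSFMSEZXK"
  "drollgnsqdog" -> "rollgnsqdog" -> "rolgnsqdog" -> "ROLGNSQDOG"
  "dazvamtneulu" -> "azvamtneulu" -> "azvamtneulu" -> "AZVAMTNEULU"
  "jmlikpjmldhi" -> "mlikpjmldhi" -> "mlikpjmldhi" -> "MLIKPJMLDHI"
  "ilk" -> "lk" -> "lk" -> "LK"
  probe: "xntvggksgw" -> "ntvggksgw" -> "ntvgksgw" -> "NTVGKSGW"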